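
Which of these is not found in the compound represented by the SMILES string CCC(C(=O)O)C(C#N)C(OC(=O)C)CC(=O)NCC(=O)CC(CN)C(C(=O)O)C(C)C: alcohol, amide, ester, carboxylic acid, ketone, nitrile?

ketone: present (CO — –C(=O)– with carbon on both sides → ketone).
ester: present (CH(OCOCH3) — pendant –OC(=O)CH3: an acyloxy group → ester).
carboxylic acid: present (CH(COOH) — pendant –COOH: carbonyl C bonded to C and –OH → carboxylic acid).
amide: present (CH2CONHCH2 — –C(=O)–N– linkage → amide (the N is not an amine)).
nitrile: present (CH(CN) — pendant –C≡N: nitrile).
alcohol: absent. In CH(COOH), the –OH sits on a carbonyl carbon, making it part of a carboxylic acid, not an alcohol.

alcohol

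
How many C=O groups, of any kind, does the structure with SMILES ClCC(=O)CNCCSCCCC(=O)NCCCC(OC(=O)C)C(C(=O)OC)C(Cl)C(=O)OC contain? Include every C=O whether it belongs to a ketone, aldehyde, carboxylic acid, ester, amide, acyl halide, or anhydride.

CO: ketone, 1 C=O (running total 1).
CH2CONHCH2: amide, 1 C=O (running total 2).
CH(OCOCH3): ester, 1 C=O (running total 3).
CH(COOCH3): ester, 1 C=O (running total 4).
COOCH3: ester, 1 C=O (running total 5).

5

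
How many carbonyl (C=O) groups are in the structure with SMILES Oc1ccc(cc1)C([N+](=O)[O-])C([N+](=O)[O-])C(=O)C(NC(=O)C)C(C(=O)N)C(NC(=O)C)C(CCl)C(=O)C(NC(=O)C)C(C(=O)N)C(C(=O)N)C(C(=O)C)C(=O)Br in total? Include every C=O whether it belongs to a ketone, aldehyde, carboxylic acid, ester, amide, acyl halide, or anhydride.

10

CO: ketone, 1 C=O (running total 1).
CH(NHCOCH3): amide, 1 C=O (running total 2).
CH(CONH2): amide, 1 C=O (running total 3).
CH(NHCOCH3): amide, 1 C=O (running total 4).
CO: ketone, 1 C=O (running total 5).
CH(NHCOCH3): amide, 1 C=O (running total 6).
CH(CONH2): amide, 1 C=O (running total 7).
CH(CONH2): amide, 1 C=O (running total 8).
CH(COCH3): ketone, 1 C=O (running total 9).
COBr: acyl halide, 1 C=O (running total 10).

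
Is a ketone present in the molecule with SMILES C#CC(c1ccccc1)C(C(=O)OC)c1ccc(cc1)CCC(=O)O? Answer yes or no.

C≡C triple bond → alkyne.
pendant –C6H5: benzene ring → arene.
pendant –COOCH3: carbonyl C bonded to C and –OCH3 → ester.
para-disubstituted benzene ring → arene.
–COOH: carbonyl C bonded to –OH and C → carboxylic acid (the –OH is not a separate alcohol).
In CH(COOCH3), the C=O is bonded to an –O–C group, which defines an ester, not a ketone. In COOH, the C=O bears an –OH, making it a carboxylic acid rather than a ketone.
The groups actually present are: alkyne, arene, carboxylic acid, ester.

no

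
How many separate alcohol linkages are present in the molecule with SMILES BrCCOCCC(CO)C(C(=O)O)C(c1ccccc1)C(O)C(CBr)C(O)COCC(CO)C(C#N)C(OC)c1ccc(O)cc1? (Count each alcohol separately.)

4

Reading the structure from left to right:
  BrCH2: halogen on an sp³ carbon → alkyl halide.
  CH2OCH2: C–O–C with sp³ carbons on both sides and no adjacent C=O → ether.
  CH(CH2OH): pendant –CH2OH on an sp³ backbone C → alcohol.
  CH(COOH): pendant –COOH: carbonyl C bonded to C and –OH → carboxylic acid.
  CH(C6H5): pendant –C6H5: benzene ring → arene.
  CH(OH): –OH on an sp³ carbon → alcohol (secondary).
  CH(CH2Br): pendant –CH2X: halogen on sp³ carbon → alkyl halide.
  CH(OH): –OH on an sp³ carbon → alcohol (secondary).
  CH2OCH2: C–O–C with sp³ carbons on both sides and no adjacent C=O → ether.
  CH(CH2OH): pendant –CH2OH on an sp³ backbone C → alcohol.
  CH(CN): pendant –C≡N: nitrile.
  CH(OCH3): pendant –OCH3: C–O–C with sp³ C, no adjacent C=O → ether.
  C6H4OH: –OH attached directly to an aromatic ring → phenol (not alcohol); the ring itself is an arene.
Alcohol appears at: CH(CH2OH), CH(OH), CH(OH), CH(CH2OH) → 4.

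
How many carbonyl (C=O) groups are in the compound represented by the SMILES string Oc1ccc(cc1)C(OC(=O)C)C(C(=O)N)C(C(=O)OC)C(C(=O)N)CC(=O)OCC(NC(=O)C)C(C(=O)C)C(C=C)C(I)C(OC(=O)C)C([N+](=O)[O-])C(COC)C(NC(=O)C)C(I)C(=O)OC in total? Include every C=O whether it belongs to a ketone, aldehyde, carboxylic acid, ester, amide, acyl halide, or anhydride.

10

CH(OCOCH3): ester, 1 C=O (running total 1).
CH(CONH2): amide, 1 C=O (running total 2).
CH(COOCH3): ester, 1 C=O (running total 3).
CH(CONH2): amide, 1 C=O (running total 4).
CH2COOCH2: ester, 1 C=O (running total 5).
CH(NHCOCH3): amide, 1 C=O (running total 6).
CH(COCH3): ketone, 1 C=O (running total 7).
CH(OCOCH3): ester, 1 C=O (running total 8).
CH(NHCOCH3): amide, 1 C=O (running total 9).
COOCH3: ester, 1 C=O (running total 10).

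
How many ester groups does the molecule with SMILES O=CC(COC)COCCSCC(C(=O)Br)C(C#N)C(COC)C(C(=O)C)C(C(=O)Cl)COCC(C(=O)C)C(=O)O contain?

0

terminal –CHO: carbonyl C bonded to H and C → aldehyde.
pendant –CH2OCH3: C–O–C linkage → ether.
C–O–C with sp³ carbons on both sides and no adjacent C=O → ether.
C–S–C linkage → sulfide (thioether).
pendant –C(=O)X: carbonyl C bonded to C and halogen → acyl halide.
pendant –C≡N: nitrile.
pendant –CH2OCH3: C–O–C linkage → ether.
pendant –COCH3: carbonyl C bonded to two carbons → ketone.
pendant –C(=O)X: carbonyl C bonded to C and halogen → acyl halide.
C–O–C with sp³ carbons on both sides and no adjacent C=O → ether.
pendant –COCH3: carbonyl C bonded to two carbons → ketone.
–COOH: carbonyl C bonded to –OH and C → carboxylic acid (the –OH is not a separate alcohol).
No segment is a ester: CH(CH2OCH3) is ether, not ester; CH2OCH2 is ether, not ester; CH(CH2OCH3) is ether, not ester. → 0.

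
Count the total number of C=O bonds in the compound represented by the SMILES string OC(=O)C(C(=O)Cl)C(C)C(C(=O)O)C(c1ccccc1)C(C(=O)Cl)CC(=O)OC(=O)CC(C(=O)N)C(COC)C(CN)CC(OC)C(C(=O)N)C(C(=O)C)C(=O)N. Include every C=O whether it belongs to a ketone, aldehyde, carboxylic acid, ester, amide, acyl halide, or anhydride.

HOOC: carboxylic acid, 1 C=O (running total 1).
CH(COCl): acyl halide, 1 C=O (running total 2).
CH(COOH): carboxylic acid, 1 C=O (running total 3).
CH(COCl): acyl halide, 1 C=O (running total 4).
CH2CO-O-COCH2: anhydride, 2 C=O (running total 6).
CH(CONH2): amide, 1 C=O (running total 7).
CH(CONH2): amide, 1 C=O (running total 8).
CH(COCH3): ketone, 1 C=O (running total 9).
CONH2: amide, 1 C=O (running total 10).

10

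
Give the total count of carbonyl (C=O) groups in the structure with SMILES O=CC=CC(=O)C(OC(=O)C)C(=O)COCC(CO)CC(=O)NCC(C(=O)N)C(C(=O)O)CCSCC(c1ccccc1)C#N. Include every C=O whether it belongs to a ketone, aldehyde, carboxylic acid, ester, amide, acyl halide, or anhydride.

7

OHC: aldehyde, 1 C=O (running total 1).
CO: ketone, 1 C=O (running total 2).
CH(OCOCH3): ester, 1 C=O (running total 3).
CO: ketone, 1 C=O (running total 4).
CH2CONHCH2: amide, 1 C=O (running total 5).
CH(CONH2): amide, 1 C=O (running total 6).
CH(COOH): carboxylic acid, 1 C=O (running total 7).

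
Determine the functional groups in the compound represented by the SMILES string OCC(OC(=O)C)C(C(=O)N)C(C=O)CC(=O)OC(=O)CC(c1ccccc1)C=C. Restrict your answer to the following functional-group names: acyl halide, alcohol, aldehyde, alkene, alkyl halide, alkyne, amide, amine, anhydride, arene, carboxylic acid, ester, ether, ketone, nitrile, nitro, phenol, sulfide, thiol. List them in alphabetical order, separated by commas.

HO– on an sp³ carbon → alcohol.
pendant –OC(=O)CH3: an acyloxy group → ester.
pendant –CONH2: carbonyl C bonded to C and N → amide.
pendant –CHO: carbonyl C bonded to C and H → aldehyde.
two acyl groups sharing one oxygen, –C(=O)–O–C(=O)– → anhydride.
pendant –C6H5: benzene ring → arene.
C=C double bond → alkene.

alcohol, aldehyde, alkene, amide, anhydride, arene, ester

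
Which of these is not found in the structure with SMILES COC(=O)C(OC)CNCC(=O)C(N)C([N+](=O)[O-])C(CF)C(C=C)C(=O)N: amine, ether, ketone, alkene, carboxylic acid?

carboxylic acid

ether: present (CH(OCH3) — pendant –OCH3: C–O–C with sp³ C, no adjacent C=O → ether).
ketone: present (CO — –C(=O)– with carbon on both sides → ketone).
alkene: present (CH(CH=CH2) — pendant –CH=CH2: C=C double bond → alkene).
amine: present (CH2NHCH2 — C–N–C with sp³ carbons and no adjacent C=O → amine (secondary)).
carboxylic acid: absent. In CH3OOC, the acyl oxygen is bonded to carbon (–O–C), not to H, so this is an ester. In CONH2, the carbonyl is bonded to nitrogen, not to –OH; that is an amide.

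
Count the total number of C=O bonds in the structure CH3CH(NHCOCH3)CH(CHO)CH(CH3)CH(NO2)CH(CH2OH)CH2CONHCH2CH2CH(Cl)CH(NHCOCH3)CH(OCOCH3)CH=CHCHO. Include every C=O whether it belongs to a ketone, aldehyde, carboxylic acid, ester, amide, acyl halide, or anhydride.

6

CH(NHCOCH3): amide, 1 C=O (running total 1).
CH(CHO): aldehyde, 1 C=O (running total 2).
CH2CONHCH2: amide, 1 C=O (running total 3).
CH(NHCOCH3): amide, 1 C=O (running total 4).
CH(OCOCH3): ester, 1 C=O (running total 5).
CHO: aldehyde, 1 C=O (running total 6).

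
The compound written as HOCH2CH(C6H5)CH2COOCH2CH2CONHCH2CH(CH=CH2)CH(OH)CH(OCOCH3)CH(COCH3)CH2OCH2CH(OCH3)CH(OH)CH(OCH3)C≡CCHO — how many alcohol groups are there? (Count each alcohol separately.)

HO– on an sp³ carbon → alcohol.
pendant –C6H5: benzene ring → arene.
–C(=O)–O–C with C on the carbonyl side → ester.
–C(=O)–N– linkage → amide (the N is not an amine).
pendant –CH=CH2: C=C double bond → alkene.
–OH on an sp³ carbon → alcohol (secondary).
pendant –OC(=O)CH3: an acyloxy group → ester.
pendant –COCH3: carbonyl C bonded to two carbons → ketone.
C–O–C with sp³ carbons on both sides and no adjacent C=O → ether.
pendant –OCH3: C–O–C with sp³ C, no adjacent C=O → ether.
–OH on an sp³ carbon → alcohol (secondary).
pendant –OCH3: C–O–C with sp³ C, no adjacent C=O → ether.
C≡C triple bond → alkyne.
terminal –CHO: carbonyl C bonded to H and C → aldehyde.
Alcohol appears at: HOCH2, CH(OH), CH(OH) → 3.

3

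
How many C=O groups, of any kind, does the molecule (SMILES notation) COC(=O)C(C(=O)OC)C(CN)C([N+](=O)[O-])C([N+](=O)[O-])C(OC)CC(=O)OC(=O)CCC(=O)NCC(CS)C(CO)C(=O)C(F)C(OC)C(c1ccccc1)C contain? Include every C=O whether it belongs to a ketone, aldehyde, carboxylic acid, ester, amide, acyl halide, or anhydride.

6

CH3OOC: ester, 1 C=O (running total 1).
CH(COOCH3): ester, 1 C=O (running total 2).
CH2CO-O-COCH2: anhydride, 2 C=O (running total 4).
CH2CONHCH2: amide, 1 C=O (running total 5).
CO: ketone, 1 C=O (running total 6).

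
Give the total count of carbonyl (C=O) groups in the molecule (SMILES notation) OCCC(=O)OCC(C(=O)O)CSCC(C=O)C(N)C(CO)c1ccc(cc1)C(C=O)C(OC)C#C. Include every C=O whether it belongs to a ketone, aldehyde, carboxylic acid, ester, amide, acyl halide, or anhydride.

4

CH2COOCH2: ester, 1 C=O (running total 1).
CH(COOH): carboxylic acid, 1 C=O (running total 2).
CH(CHO): aldehyde, 1 C=O (running total 3).
CH(CHO): aldehyde, 1 C=O (running total 4).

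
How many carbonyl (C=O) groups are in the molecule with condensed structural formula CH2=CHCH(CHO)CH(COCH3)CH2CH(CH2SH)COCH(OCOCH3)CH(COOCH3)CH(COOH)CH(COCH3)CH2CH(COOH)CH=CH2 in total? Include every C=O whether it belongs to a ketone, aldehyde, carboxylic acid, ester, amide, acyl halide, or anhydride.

8

CH(CHO): aldehyde, 1 C=O (running total 1).
CH(COCH3): ketone, 1 C=O (running total 2).
CO: ketone, 1 C=O (running total 3).
CH(OCOCH3): ester, 1 C=O (running total 4).
CH(COOCH3): ester, 1 C=O (running total 5).
CH(COOH): carboxylic acid, 1 C=O (running total 6).
CH(COCH3): ketone, 1 C=O (running total 7).
CH(COOH): carboxylic acid, 1 C=O (running total 8).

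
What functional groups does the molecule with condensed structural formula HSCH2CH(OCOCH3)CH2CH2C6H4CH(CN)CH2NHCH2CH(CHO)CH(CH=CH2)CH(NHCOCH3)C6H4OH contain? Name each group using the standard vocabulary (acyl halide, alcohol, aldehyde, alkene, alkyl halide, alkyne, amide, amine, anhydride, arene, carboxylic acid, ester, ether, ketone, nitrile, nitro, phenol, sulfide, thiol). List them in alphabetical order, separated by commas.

Working along the chain:
  HSCH2: –SH on an sp³ carbon → thiol.
  CH(OCOCH3): pendant –OC(=O)CH3: an acyloxy group → ester.
  C6H4: para-disubstituted benzene ring → arene.
  CH(CN): pendant –C≡N: nitrile.
  CH2NHCH2: C–N–C with sp³ carbons and no adjacent C=O → amine (secondary).
  CH(CHO): pendant –CHO: carbonyl C bonded to C and H → aldehyde.
  CH(CH=CH2): pendant –CH=CH2: C=C double bond → alkene.
  CH(NHCOCH3): pendant –NHC(=O)CH3: N bonded to a carbonyl → amide (not amine).
  C6H4OH: –OH attached directly to an aromatic ring → phenol (not alcohol); the ring itself is an arene.

aldehyde, alkene, amide, amine, arene, ester, nitrile, phenol, thiol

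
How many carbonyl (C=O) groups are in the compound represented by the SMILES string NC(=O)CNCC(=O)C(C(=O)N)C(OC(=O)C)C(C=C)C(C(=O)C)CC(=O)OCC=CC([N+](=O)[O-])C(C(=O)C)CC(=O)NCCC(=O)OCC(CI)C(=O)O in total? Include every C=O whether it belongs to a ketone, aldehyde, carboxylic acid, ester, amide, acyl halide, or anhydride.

10

H2NCO: amide, 1 C=O (running total 1).
CO: ketone, 1 C=O (running total 2).
CH(CONH2): amide, 1 C=O (running total 3).
CH(OCOCH3): ester, 1 C=O (running total 4).
CH(COCH3): ketone, 1 C=O (running total 5).
CH2COOCH2: ester, 1 C=O (running total 6).
CH(COCH3): ketone, 1 C=O (running total 7).
CH2CONHCH2: amide, 1 C=O (running total 8).
CH2COOCH2: ester, 1 C=O (running total 9).
COOH: carboxylic acid, 1 C=O (running total 10).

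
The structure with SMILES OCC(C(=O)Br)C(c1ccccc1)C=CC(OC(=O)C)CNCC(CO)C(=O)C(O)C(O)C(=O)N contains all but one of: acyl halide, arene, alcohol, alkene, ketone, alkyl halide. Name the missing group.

alcohol: present (HOCH2 — HO– on an sp³ carbon → alcohol).
acyl halide: present (CH(COBr) — pendant –C(=O)X: carbonyl C bonded to C and halogen → acyl halide).
ketone: present (CO — –C(=O)– with carbon on both sides → ketone).
arene: present (CH(C6H5) — pendant –C6H5: benzene ring → arene).
alkene: present (CH=CH — C=C double bond → alkene).
alkyl halide: absent. In CH(COBr), the halogen is on a carbonyl carbon, which makes it an acyl halide, not an alkyl halide.

alkyl halide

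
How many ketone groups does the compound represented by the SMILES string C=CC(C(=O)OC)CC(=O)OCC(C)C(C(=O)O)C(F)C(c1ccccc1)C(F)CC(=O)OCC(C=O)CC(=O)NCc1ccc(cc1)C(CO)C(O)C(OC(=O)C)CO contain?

C=C double bond → alkene.
pendant –COOCH3: carbonyl C bonded to C and –OCH3 → ester.
–C(=O)–O–C with C on the carbonyl side → ester.
pendant –COOH: carbonyl C bonded to C and –OH → carboxylic acid.
halogen on an sp³ carbon → alkyl halide.
pendant –C6H5: benzene ring → arene.
halogen on an sp³ carbon → alkyl halide.
–C(=O)–O–C with C on the carbonyl side → ester.
pendant –CHO: carbonyl C bonded to C and H → aldehyde.
–C(=O)–N– linkage → amide (the N is not an amine).
para-disubstituted benzene ring → arene.
pendant –CH2OH on an sp³ backbone C → alcohol.
–OH on an sp³ carbon → alcohol (secondary).
pendant –OC(=O)CH3: an acyloxy group → ester.
–OH on an sp³ carbon → alcohol.
No segment is a ketone: CH(COOCH3) is ester, not ketone; CH2COOCH2 is ester, not ketone; CH(COOH) is carboxylic acid, not ketone. → 0.

0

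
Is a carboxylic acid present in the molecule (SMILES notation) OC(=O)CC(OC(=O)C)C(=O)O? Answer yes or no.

yes

Reading the structure from left to right:
  HOOC: –COOH: carbonyl C bonded to –OH and C → carboxylic acid (the –OH is not a separate alcohol).
  CH(OCOCH3): pendant –OC(=O)CH3: an acyloxy group → ester.
  COOH: –COOH: carbonyl C bonded to –OH and C → carboxylic acid (the –OH is not a separate alcohol).
The HOOC segment supplies the carboxylic acid: –COOH: carbonyl C bonded to –OH and C → carboxylic acid (the –OH is not a separate alcohol).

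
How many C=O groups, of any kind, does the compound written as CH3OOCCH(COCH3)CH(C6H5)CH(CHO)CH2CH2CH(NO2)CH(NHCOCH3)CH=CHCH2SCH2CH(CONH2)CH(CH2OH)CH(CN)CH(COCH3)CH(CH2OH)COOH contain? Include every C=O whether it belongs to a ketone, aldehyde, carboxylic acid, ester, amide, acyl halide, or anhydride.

CH3OOC: ester, 1 C=O (running total 1).
CH(COCH3): ketone, 1 C=O (running total 2).
CH(CHO): aldehyde, 1 C=O (running total 3).
CH(NHCOCH3): amide, 1 C=O (running total 4).
CH(CONH2): amide, 1 C=O (running total 5).
CH(COCH3): ketone, 1 C=O (running total 6).
COOH: carboxylic acid, 1 C=O (running total 7).

7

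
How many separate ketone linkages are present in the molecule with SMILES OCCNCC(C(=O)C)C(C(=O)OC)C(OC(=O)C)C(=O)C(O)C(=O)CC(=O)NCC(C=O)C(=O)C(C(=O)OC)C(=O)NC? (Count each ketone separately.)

HO– on an sp³ carbon → alcohol.
C–N–C with sp³ carbons and no adjacent C=O → amine (secondary).
pendant –COCH3: carbonyl C bonded to two carbons → ketone.
pendant –COOCH3: carbonyl C bonded to C and –OCH3 → ester.
pendant –OC(=O)CH3: an acyloxy group → ester.
–C(=O)– with carbon on both sides → ketone.
–OH on an sp³ carbon → alcohol (secondary).
–C(=O)– with carbon on both sides → ketone.
–C(=O)–N– linkage → amide (the N is not an amine).
pendant –CHO: carbonyl C bonded to C and H → aldehyde.
–C(=O)– with carbon on both sides → ketone.
pendant –COOCH3: carbonyl C bonded to C and –OCH3 → ester.
–C(=O)NHCH3: carbonyl C bonded to C and to N → amide (the N is not an amine).
Ketone appears at: CH(COCH3), CO, CO, CO → 4.

4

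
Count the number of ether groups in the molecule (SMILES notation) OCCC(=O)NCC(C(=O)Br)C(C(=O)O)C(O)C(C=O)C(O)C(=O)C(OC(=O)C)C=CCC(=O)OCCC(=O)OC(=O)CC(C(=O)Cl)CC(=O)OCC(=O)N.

HO– on an sp³ carbon → alcohol.
–C(=O)–N– linkage → amide (the N is not an amine).
pendant –C(=O)X: carbonyl C bonded to C and halogen → acyl halide.
pendant –COOH: carbonyl C bonded to C and –OH → carboxylic acid.
–OH on an sp³ carbon → alcohol (secondary).
pendant –CHO: carbonyl C bonded to C and H → aldehyde.
–OH on an sp³ carbon → alcohol (secondary).
–C(=O)– with carbon on both sides → ketone.
pendant –OC(=O)CH3: an acyloxy group → ester.
C=C double bond → alkene.
–C(=O)–O–C with C on the carbonyl side → ester.
two acyl groups sharing one oxygen, –C(=O)–O–C(=O)– → anhydride.
pendant –C(=O)X: carbonyl C bonded to C and halogen → acyl halide.
–C(=O)–O–C with C on the carbonyl side → ester.
–C(=O)NH2: carbonyl C bonded to C and to N → amide (the N is not a separate amine).
No segment is a ether: HOCH2 is alcohol, not ether; CH(OH) is alcohol, not ether; CH(OH) is alcohol, not ether. → 0.

0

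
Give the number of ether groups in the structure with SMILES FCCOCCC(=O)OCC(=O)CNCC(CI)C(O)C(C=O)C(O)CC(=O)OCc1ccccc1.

1

Working along the chain:
  FCH2: halogen on an sp³ carbon → alkyl halide.
  CH2OCH2: C–O–C with sp³ carbons on both sides and no adjacent C=O → ether.
  CH2COOCH2: –C(=O)–O–C with C on the carbonyl side → ester.
  CO: –C(=O)– with carbon on both sides → ketone.
  CH2NHCH2: C–N–C with sp³ carbons and no adjacent C=O → amine (secondary).
  CH(CH2I): pendant –CH2X: halogen on sp³ carbon → alkyl halide.
  CH(OH): –OH on an sp³ carbon → alcohol (secondary).
  CH(CHO): pendant –CHO: carbonyl C bonded to C and H → aldehyde.
  CH(OH): –OH on an sp³ carbon → alcohol (secondary).
  CH2COOCH2: –C(=O)–O–C with C on the carbonyl side → ester.
  C6H5: –C6H5 phenyl ring → arene.
Ether appears at: CH2OCH2 → 1.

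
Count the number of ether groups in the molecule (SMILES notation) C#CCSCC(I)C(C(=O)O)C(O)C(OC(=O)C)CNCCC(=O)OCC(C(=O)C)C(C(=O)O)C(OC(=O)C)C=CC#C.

Taking each segment in turn:
  HC≡C: C≡C triple bond → alkyne.
  CH2SCH2: C–S–C linkage → sulfide (thioether).
  CH(I): halogen on an sp³ carbon → alkyl halide.
  CH(COOH): pendant –COOH: carbonyl C bonded to C and –OH → carboxylic acid.
  CH(OH): –OH on an sp³ carbon → alcohol (secondary).
  CH(OCOCH3): pendant –OC(=O)CH3: an acyloxy group → ester.
  CH2NHCH2: C–N–C with sp³ carbons and no adjacent C=O → amine (secondary).
  CH2COOCH2: –C(=O)–O–C with C on the carbonyl side → ester.
  CH(COCH3): pendant –COCH3: carbonyl C bonded to two carbons → ketone.
  CH(COOH): pendant –COOH: carbonyl C bonded to C and –OH → carboxylic acid.
  CH(OCOCH3): pendant –OC(=O)CH3: an acyloxy group → ester.
  CH=CH: C=C double bond → alkene.
  C≡CH: C≡C triple bond → alkyne.
No segment is a ether: CH2SCH2 is sulfide, not ether; CH(OH) is alcohol, not ether; CH(OCOCH3) is ester, not ether. → 0.

0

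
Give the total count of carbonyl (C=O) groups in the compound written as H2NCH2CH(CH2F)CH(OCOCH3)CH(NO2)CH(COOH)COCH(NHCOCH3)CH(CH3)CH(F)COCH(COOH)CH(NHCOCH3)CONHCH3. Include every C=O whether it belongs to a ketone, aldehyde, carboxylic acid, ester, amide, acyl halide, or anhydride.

CH(OCOCH3): ester, 1 C=O (running total 1).
CH(COOH): carboxylic acid, 1 C=O (running total 2).
CO: ketone, 1 C=O (running total 3).
CH(NHCOCH3): amide, 1 C=O (running total 4).
CO: ketone, 1 C=O (running total 5).
CH(COOH): carboxylic acid, 1 C=O (running total 6).
CH(NHCOCH3): amide, 1 C=O (running total 7).
CONHCH3: amide, 1 C=O (running total 8).

8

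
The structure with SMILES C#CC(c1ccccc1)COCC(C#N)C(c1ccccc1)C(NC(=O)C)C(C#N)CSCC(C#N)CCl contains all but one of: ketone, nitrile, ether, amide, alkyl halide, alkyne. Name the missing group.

ether: present (CH2OCH2 — C–O–C with sp³ carbons on both sides and no adjacent C=O → ether).
amide: present (CH(NHCOCH3) — pendant –NHC(=O)CH3: N bonded to a carbonyl → amide (not amine)).
alkyne: present (HC≡C — C≡C triple bond → alkyne).
alkyl halide: present (CH2Cl — halogen on an sp³ carbon → alkyl halide).
nitrile: present (CH(CN) — pendant –C≡N: nitrile).
ketone: absent. In CH(NHCOCH3), the C=O is bonded to nitrogen, which defines an amide, not a ketone.

ketone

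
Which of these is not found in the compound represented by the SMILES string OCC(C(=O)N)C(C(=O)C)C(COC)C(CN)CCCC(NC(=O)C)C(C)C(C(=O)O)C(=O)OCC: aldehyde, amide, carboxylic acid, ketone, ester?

aldehyde

ketone: present (CH(COCH3) — pendant –COCH3: carbonyl C bonded to two carbons → ketone).
amide: present (CH(CONH2) — pendant –CONH2: carbonyl C bonded to C and N → amide).
ester: present (COOCH2CH3 — –C(=O)OCH2CH3: carbonyl C bonded to C and to –OEt → ester).
carboxylic acid: present (CH(COOH) — pendant –COOH: carbonyl C bonded to C and –OH → carboxylic acid).
aldehyde: absent. In CH(COCH3), the carbonyl carbon is bonded to two carbons, so it is a ketone, not an aldehyde. In CH(COOH), the carbonyl carbon bears –OH, not –H, so it is a carboxylic acid.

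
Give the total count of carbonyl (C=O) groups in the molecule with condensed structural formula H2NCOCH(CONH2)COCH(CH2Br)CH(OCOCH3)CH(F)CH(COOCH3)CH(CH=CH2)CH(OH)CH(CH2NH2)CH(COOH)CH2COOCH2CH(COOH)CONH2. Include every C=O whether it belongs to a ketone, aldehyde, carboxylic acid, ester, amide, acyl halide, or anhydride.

H2NCO: amide, 1 C=O (running total 1).
CH(CONH2): amide, 1 C=O (running total 2).
CO: ketone, 1 C=O (running total 3).
CH(OCOCH3): ester, 1 C=O (running total 4).
CH(COOCH3): ester, 1 C=O (running total 5).
CH(COOH): carboxylic acid, 1 C=O (running total 6).
CH2COOCH2: ester, 1 C=O (running total 7).
CH(COOH): carboxylic acid, 1 C=O (running total 8).
CONH2: amide, 1 C=O (running total 9).

9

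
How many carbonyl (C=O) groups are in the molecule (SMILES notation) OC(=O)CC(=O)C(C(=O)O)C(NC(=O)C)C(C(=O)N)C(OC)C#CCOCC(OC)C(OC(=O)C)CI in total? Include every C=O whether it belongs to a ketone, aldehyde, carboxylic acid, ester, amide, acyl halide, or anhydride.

HOOC: carboxylic acid, 1 C=O (running total 1).
CO: ketone, 1 C=O (running total 2).
CH(COOH): carboxylic acid, 1 C=O (running total 3).
CH(NHCOCH3): amide, 1 C=O (running total 4).
CH(CONH2): amide, 1 C=O (running total 5).
CH(OCOCH3): ester, 1 C=O (running total 6).

6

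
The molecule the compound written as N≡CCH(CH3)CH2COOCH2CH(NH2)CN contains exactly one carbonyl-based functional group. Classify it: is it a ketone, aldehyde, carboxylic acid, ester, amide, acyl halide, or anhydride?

The carbonyl is in the CH2COOCH2 segment: –C(=O)–O–C with C on the carbonyl side → ester.

ester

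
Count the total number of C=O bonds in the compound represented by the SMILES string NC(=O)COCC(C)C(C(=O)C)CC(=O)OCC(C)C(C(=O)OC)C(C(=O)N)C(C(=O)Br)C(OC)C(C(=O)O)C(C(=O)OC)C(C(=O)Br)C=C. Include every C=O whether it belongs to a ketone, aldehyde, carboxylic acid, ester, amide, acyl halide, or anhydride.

9

H2NCO: amide, 1 C=O (running total 1).
CH(COCH3): ketone, 1 C=O (running total 2).
CH2COOCH2: ester, 1 C=O (running total 3).
CH(COOCH3): ester, 1 C=O (running total 4).
CH(CONH2): amide, 1 C=O (running total 5).
CH(COBr): acyl halide, 1 C=O (running total 6).
CH(COOH): carboxylic acid, 1 C=O (running total 7).
CH(COOCH3): ester, 1 C=O (running total 8).
CH(COBr): acyl halide, 1 C=O (running total 9).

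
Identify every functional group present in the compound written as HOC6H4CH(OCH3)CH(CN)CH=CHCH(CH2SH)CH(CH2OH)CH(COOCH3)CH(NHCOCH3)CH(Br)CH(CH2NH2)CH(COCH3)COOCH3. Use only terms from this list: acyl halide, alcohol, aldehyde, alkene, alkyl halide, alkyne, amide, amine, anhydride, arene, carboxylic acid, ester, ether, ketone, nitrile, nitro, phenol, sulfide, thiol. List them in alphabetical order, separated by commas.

–OH attached directly to an aromatic ring → phenol (not alcohol); the ring itself is an arene.
pendant –OCH3: C–O–C with sp³ C, no adjacent C=O → ether.
pendant –C≡N: nitrile.
C=C double bond → alkene.
pendant –CH2SH → thiol.
pendant –CH2OH on an sp³ backbone C → alcohol.
pendant –COOCH3: carbonyl C bonded to C and –OCH3 → ester.
pendant –NHC(=O)CH3: N bonded to a carbonyl → amide (not amine).
halogen on an sp³ carbon → alkyl halide.
pendant –CH2NH2: N on sp³ C, no adjacent C=O → amine.
pendant –COCH3: carbonyl C bonded to two carbons → ketone.
–C(=O)OCH3: carbonyl C bonded to C and to –OCH3 → ester (not ketone + ether).

alcohol, alkene, alkyl halide, amide, amine, arene, ester, ether, ketone, nitrile, phenol, thiol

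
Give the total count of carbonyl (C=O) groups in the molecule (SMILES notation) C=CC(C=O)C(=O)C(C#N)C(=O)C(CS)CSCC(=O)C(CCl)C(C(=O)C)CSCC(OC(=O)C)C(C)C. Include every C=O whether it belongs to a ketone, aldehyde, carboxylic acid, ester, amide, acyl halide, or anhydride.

CH(CHO): aldehyde, 1 C=O (running total 1).
CO: ketone, 1 C=O (running total 2).
CO: ketone, 1 C=O (running total 3).
CO: ketone, 1 C=O (running total 4).
CH(COCH3): ketone, 1 C=O (running total 5).
CH(OCOCH3): ester, 1 C=O (running total 6).

6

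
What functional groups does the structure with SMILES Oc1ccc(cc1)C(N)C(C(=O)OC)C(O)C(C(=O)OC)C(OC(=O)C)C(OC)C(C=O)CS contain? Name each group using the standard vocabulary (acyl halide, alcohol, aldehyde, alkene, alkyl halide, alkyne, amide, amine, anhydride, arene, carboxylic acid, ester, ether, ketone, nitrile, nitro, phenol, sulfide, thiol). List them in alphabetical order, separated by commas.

alcohol, aldehyde, amine, arene, ester, ether, phenol, thiol

Reading the structure from left to right:
  HOC6H4: –OH attached directly to an aromatic ring → phenol (not alcohol); the ring itself is an arene.
  CH(NH2): –NH2 on an sp³ carbon with no adjacent C=O → amine.
  CH(COOCH3): pendant –COOCH3: carbonyl C bonded to C and –OCH3 → ester.
  CH(OH): –OH on an sp³ carbon → alcohol (secondary).
  CH(COOCH3): pendant –COOCH3: carbonyl C bonded to C and –OCH3 → ester.
  CH(OCOCH3): pendant –OC(=O)CH3: an acyloxy group → ester.
  CH(OCH3): pendant –OCH3: C–O–C with sp³ C, no adjacent C=O → ether.
  CH(CHO): pendant –CHO: carbonyl C bonded to C and H → aldehyde.
  CH2SH: –SH on an sp³ carbon → thiol.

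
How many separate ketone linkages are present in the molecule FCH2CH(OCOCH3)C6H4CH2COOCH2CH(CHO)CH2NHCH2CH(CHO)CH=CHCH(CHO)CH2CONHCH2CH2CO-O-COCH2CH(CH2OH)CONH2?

halogen on an sp³ carbon → alkyl halide.
pendant –OC(=O)CH3: an acyloxy group → ester.
para-disubstituted benzene ring → arene.
–C(=O)–O–C with C on the carbonyl side → ester.
pendant –CHO: carbonyl C bonded to C and H → aldehyde.
C–N–C with sp³ carbons and no adjacent C=O → amine (secondary).
pendant –CHO: carbonyl C bonded to C and H → aldehyde.
C=C double bond → alkene.
pendant –CHO: carbonyl C bonded to C and H → aldehyde.
–C(=O)–N– linkage → amide (the N is not an amine).
two acyl groups sharing one oxygen, –C(=O)–O–C(=O)– → anhydride.
pendant –CH2OH on an sp³ backbone C → alcohol.
–C(=O)NH2: carbonyl C bonded to C and to N → amide (the N is not a separate amine).
No segment is a ketone: CH(OCOCH3) is ester, not ketone; CH2COOCH2 is ester, not ketone; CH(CHO) is aldehyde, not ketone. → 0.

0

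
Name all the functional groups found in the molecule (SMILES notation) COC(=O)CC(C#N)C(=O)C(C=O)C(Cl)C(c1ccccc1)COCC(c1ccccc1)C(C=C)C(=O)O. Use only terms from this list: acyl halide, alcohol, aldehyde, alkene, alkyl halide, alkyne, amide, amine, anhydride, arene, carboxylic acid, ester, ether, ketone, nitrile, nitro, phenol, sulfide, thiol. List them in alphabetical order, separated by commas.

aldehyde, alkene, alkyl halide, arene, carboxylic acid, ester, ether, ketone, nitrile

CH3O–C(=O)–: carbonyl C bonded to C and to –OCH3 → ester (not ketone + ether).
pendant –C≡N: nitrile.
–C(=O)– with carbon on both sides → ketone.
pendant –CHO: carbonyl C bonded to C and H → aldehyde.
halogen on an sp³ carbon → alkyl halide.
pendant –C6H5: benzene ring → arene.
C–O–C with sp³ carbons on both sides and no adjacent C=O → ether.
pendant –C6H5: benzene ring → arene.
pendant –CH=CH2: C=C double bond → alkene.
–COOH: carbonyl C bonded to –OH and C → carboxylic acid (the –OH is not a separate alcohol).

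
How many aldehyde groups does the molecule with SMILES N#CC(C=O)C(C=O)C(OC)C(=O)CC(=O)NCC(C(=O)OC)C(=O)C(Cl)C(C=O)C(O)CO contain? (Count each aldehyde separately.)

Reading the structure from left to right:
  N≡C: N≡C–: carbon triple-bonded to nitrogen → nitrile.
  CH(CHO): pendant –CHO: carbonyl C bonded to C and H → aldehyde.
  CH(CHO): pendant –CHO: carbonyl C bonded to C and H → aldehyde.
  CH(OCH3): pendant –OCH3: C–O–C with sp³ C, no adjacent C=O → ether.
  CO: –C(=O)– with carbon on both sides → ketone.
  CH2CONHCH2: –C(=O)–N– linkage → amide (the N is not an amine).
  CH(COOCH3): pendant –COOCH3: carbonyl C bonded to C and –OCH3 → ester.
  CO: –C(=O)– with carbon on both sides → ketone.
  CH(Cl): halogen on an sp³ carbon → alkyl halide.
  CH(CHO): pendant –CHO: carbonyl C bonded to C and H → aldehyde.
  CH(OH): –OH on an sp³ carbon → alcohol (secondary).
  CH2OH: –OH on an sp³ carbon → alcohol.
Aldehyde appears at: CH(CHO), CH(CHO), CH(CHO) → 3.

3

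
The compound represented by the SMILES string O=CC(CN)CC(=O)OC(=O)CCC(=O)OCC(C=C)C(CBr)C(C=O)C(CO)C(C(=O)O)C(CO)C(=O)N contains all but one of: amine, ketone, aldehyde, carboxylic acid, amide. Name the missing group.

ketone

aldehyde: present (OHC — terminal –CHO: carbonyl C bonded to H and C → aldehyde).
carboxylic acid: present (CH(COOH) — pendant –COOH: carbonyl C bonded to C and –OH → carboxylic acid).
amide: present (CONH2 — –C(=O)NH2: carbonyl C bonded to C and to N → amide (the N is not a separate amine)).
amine: present (CH(CH2NH2) — pendant –CH2NH2: N on sp³ C, no adjacent C=O → amine).
ketone: absent. In CH2COOCH2, the C=O is bonded to an –O–C group, which defines an ester, not a ketone. In CONH2, the C=O is bonded to nitrogen, which defines an amide, not a ketone. In CH(COOH), the C=O bears an –OH, making it a carboxylic acid rather than a ketone. In each of OHC and CH(CHO), the carbonyl carbon carries an H, so it is an aldehyde, not a ketone. In CH2CO-O-COCH2, the two C=O groups share a bridging oxygen, which is an anhydride linkage, not a ketone.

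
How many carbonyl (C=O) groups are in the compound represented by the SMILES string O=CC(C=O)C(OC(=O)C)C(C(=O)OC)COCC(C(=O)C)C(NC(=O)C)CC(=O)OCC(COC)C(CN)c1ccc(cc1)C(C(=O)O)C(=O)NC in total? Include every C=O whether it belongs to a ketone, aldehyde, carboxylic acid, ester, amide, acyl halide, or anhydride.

OHC: aldehyde, 1 C=O (running total 1).
CH(CHO): aldehyde, 1 C=O (running total 2).
CH(OCOCH3): ester, 1 C=O (running total 3).
CH(COOCH3): ester, 1 C=O (running total 4).
CH(COCH3): ketone, 1 C=O (running total 5).
CH(NHCOCH3): amide, 1 C=O (running total 6).
CH2COOCH2: ester, 1 C=O (running total 7).
CH(COOH): carboxylic acid, 1 C=O (running total 8).
CONHCH3: amide, 1 C=O (running total 9).

9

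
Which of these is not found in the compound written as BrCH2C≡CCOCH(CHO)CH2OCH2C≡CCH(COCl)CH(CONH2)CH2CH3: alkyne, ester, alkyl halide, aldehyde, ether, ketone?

ester

ether: present (CH2OCH2 — C–O–C with sp³ carbons on both sides and no adjacent C=O → ether).
ketone: present (CO — –C(=O)– with carbon on both sides → ketone).
alkyl halide: present (BrCH2 — halogen on an sp³ carbon → alkyl halide).
aldehyde: present (CH(CHO) — pendant –CHO: carbonyl C bonded to C and H → aldehyde).
alkyne: present (C≡C — C≡C triple bond → alkyne).
ester: no segment matches this pattern.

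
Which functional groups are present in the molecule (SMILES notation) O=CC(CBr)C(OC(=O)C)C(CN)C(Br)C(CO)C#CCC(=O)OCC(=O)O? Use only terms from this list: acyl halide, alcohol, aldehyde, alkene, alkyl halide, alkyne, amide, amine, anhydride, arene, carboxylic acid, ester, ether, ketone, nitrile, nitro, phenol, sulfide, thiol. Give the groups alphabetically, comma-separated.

alcohol, aldehyde, alkyl halide, alkyne, amine, carboxylic acid, ester

terminal –CHO: carbonyl C bonded to H and C → aldehyde.
pendant –CH2X: halogen on sp³ carbon → alkyl halide.
pendant –OC(=O)CH3: an acyloxy group → ester.
pendant –CH2NH2: N on sp³ C, no adjacent C=O → amine.
halogen on an sp³ carbon → alkyl halide.
pendant –CH2OH on an sp³ backbone C → alcohol.
C≡C triple bond → alkyne.
–C(=O)–O–C with C on the carbonyl side → ester.
–COOH: carbonyl C bonded to –OH and C → carboxylic acid (the –OH is not a separate alcohol).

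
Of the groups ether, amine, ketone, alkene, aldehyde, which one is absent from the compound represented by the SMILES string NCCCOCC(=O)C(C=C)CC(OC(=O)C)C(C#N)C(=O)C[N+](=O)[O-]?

alkene: present (CH(CH=CH2) — pendant –CH=CH2: C=C double bond → alkene).
ether: present (CH2OCH2 — C–O–C with sp³ carbons on both sides and no adjacent C=O → ether).
ketone: present (CO — –C(=O)– with carbon on both sides → ketone).
amine: present (H2NCH2 — –NH2 on an sp³ carbon with no adjacent C=O → amine).
aldehyde: absent. In CO, the carbonyl carbon is bonded to two carbons, so it is a ketone, not an aldehyde.

aldehyde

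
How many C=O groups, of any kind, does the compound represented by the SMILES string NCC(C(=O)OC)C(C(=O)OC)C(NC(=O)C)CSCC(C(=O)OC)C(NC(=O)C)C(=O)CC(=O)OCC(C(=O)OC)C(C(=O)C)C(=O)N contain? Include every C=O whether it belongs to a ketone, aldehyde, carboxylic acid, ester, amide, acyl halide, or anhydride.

10

CH(COOCH3): ester, 1 C=O (running total 1).
CH(COOCH3): ester, 1 C=O (running total 2).
CH(NHCOCH3): amide, 1 C=O (running total 3).
CH(COOCH3): ester, 1 C=O (running total 4).
CH(NHCOCH3): amide, 1 C=O (running total 5).
CO: ketone, 1 C=O (running total 6).
CH2COOCH2: ester, 1 C=O (running total 7).
CH(COOCH3): ester, 1 C=O (running total 8).
CH(COCH3): ketone, 1 C=O (running total 9).
CONH2: amide, 1 C=O (running total 10).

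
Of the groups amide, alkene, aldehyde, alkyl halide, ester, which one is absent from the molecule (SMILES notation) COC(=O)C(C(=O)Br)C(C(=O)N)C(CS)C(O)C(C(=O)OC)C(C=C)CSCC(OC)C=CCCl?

aldehyde

amide: present (CH(CONH2) — pendant –CONH2: carbonyl C bonded to C and N → amide).
ester: present (CH3OOC — CH3O–C(=O)–: carbonyl C bonded to C and to –OCH3 → ester (not ketone + ether)).
alkene: present (CH(CH=CH2) — pendant –CH=CH2: C=C double bond → alkene).
alkyl halide: present (CH2Cl — halogen on an sp³ carbon → alkyl halide).
aldehyde: no segment matches this pattern.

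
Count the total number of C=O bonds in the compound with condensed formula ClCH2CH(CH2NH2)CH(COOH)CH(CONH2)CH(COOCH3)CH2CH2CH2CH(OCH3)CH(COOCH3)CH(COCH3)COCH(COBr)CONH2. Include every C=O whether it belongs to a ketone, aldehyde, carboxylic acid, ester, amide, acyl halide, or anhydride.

CH(COOH): carboxylic acid, 1 C=O (running total 1).
CH(CONH2): amide, 1 C=O (running total 2).
CH(COOCH3): ester, 1 C=O (running total 3).
CH(COOCH3): ester, 1 C=O (running total 4).
CH(COCH3): ketone, 1 C=O (running total 5).
CO: ketone, 1 C=O (running total 6).
CH(COBr): acyl halide, 1 C=O (running total 7).
CONH2: amide, 1 C=O (running total 8).

8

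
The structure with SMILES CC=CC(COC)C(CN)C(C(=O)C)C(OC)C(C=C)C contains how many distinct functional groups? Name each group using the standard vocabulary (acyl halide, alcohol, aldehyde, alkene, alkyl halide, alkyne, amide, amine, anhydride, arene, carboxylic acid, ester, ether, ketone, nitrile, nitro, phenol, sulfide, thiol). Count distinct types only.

4

C=C double bond → alkene.
pendant –CH2OCH3: C–O–C linkage → ether.
pendant –CH2NH2: N on sp³ C, no adjacent C=O → amine.
pendant –COCH3: carbonyl C bonded to two carbons → ketone.
pendant –OCH3: C–O–C with sp³ C, no adjacent C=O → ether.
pendant –CH=CH2: C=C double bond → alkene.
Distinct types present: alkene, amine, ether, ketone.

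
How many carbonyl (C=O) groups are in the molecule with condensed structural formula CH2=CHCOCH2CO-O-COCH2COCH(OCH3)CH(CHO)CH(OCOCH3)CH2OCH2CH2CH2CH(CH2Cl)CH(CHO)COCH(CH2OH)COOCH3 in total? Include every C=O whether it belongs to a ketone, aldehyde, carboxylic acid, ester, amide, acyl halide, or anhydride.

CO: ketone, 1 C=O (running total 1).
CH2CO-O-COCH2: anhydride, 2 C=O (running total 3).
CO: ketone, 1 C=O (running total 4).
CH(CHO): aldehyde, 1 C=O (running total 5).
CH(OCOCH3): ester, 1 C=O (running total 6).
CH(CHO): aldehyde, 1 C=O (running total 7).
CO: ketone, 1 C=O (running total 8).
COOCH3: ester, 1 C=O (running total 9).

9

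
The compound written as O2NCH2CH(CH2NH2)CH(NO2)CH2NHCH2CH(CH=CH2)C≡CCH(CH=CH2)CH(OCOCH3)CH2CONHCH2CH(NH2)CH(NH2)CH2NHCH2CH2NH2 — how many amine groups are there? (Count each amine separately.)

6

Taking each segment in turn:
  O2NCH2: –NO2 on carbon → nitro group.
  CH(CH2NH2): pendant –CH2NH2: N on sp³ C, no adjacent C=O → amine.
  CH(NO2): –NO2 on an sp³ carbon → nitro (the N=O is not a carbonyl).
  CH2NHCH2: C–N–C with sp³ carbons and no adjacent C=O → amine (secondary).
  CH(CH=CH2): pendant –CH=CH2: C=C double bond → alkene.
  C≡C: C≡C triple bond → alkyne.
  CH(CH=CH2): pendant –CH=CH2: C=C double bond → alkene.
  CH(OCOCH3): pendant –OC(=O)CH3: an acyloxy group → ester.
  CH2CONHCH2: –C(=O)–N– linkage → amide (the N is not an amine).
  CH(NH2): –NH2 on an sp³ carbon with no adjacent C=O → amine.
  CH(NH2): –NH2 on an sp³ carbon with no adjacent C=O → amine.
  CH2NHCH2: C–N–C with sp³ carbons and no adjacent C=O → amine (secondary).
  CH2NH2: –NH2 on an sp³ carbon with no adjacent C=O → amine.
Amine appears at: CH(CH2NH2), CH2NHCH2, CH(NH2), CH(NH2), CH2NHCH2, CH2NH2 → 6.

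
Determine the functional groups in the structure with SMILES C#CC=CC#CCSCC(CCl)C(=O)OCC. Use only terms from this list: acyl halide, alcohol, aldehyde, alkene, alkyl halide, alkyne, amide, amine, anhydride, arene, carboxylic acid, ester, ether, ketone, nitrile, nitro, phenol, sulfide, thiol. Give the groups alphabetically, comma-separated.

C≡C triple bond → alkyne.
C=C double bond → alkene.
C≡C triple bond → alkyne.
C–S–C linkage → sulfide (thioether).
pendant –CH2X: halogen on sp³ carbon → alkyl halide.
–C(=O)OCH2CH3: carbonyl C bonded to C and to –OEt → ester.

alkene, alkyl halide, alkyne, ester, sulfide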